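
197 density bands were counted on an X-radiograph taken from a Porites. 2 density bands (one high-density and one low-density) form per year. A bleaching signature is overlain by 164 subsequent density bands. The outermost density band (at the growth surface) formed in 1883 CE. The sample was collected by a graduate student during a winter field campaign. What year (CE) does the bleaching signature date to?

1801 CE

There are 164 density bands younger than the bleaching signature.
With 2 density bands per year, 164 / 2 = 82 years.
1883 − 82 = 1801 CE.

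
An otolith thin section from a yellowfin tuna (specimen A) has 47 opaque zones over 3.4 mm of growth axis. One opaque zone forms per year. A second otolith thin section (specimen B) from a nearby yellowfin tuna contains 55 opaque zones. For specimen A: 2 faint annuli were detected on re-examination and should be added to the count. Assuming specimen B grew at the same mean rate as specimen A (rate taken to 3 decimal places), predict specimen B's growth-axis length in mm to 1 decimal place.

Specimen A: adjusted count: 47 + 2 = 49 opaque zones.
A: 3.4 mm over 49 years gives 3.4 / 49 ≈ 0.069 mm per year.
For B, 0.069 mm/year × 55 years = 3.8 mm.

3.8 mm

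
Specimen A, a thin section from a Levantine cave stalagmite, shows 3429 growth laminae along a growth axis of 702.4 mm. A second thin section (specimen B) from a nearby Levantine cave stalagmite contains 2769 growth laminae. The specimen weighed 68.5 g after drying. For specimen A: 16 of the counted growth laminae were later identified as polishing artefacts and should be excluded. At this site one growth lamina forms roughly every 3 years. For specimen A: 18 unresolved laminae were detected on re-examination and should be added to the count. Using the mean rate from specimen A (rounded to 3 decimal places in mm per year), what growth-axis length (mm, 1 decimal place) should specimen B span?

564.9 mm

Specimen A: correcting the raw count gives 3429 − 16 + 18 = 3431 true growth laminae.
Specimen A: 3431 growth laminae at 3 years each span 3431 × 3 = 10293 years.
A: Extension rate ≈ 702.4 / 10293 = 0.068 mm/year.
Specimen B: 2769 growth laminae at 3 years each span 2769 × 3 = 8307 years. B's length ≈ 0.068 × 8307 = 564.9 mm.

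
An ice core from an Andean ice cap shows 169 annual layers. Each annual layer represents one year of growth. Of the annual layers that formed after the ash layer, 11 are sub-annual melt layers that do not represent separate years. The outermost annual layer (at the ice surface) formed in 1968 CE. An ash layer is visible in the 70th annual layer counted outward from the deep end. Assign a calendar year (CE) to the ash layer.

1880 CE

Between annual layer 70 and the ice surface there are 169 − 70 = 99 annual layers.
Removing the 11 false annual layers leaves 99 − 11 = 88 true annual layers beyond the ash layer.
Counting back 88 years from 1968 CE places the ash layer in 1968 − 88 = 1880 CE.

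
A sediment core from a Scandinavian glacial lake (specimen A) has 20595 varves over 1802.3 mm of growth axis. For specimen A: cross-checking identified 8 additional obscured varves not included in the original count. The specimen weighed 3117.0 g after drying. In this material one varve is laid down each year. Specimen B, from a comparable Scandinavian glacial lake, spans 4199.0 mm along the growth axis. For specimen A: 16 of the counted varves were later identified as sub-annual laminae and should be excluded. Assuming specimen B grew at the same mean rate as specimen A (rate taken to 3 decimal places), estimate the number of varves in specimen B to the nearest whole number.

47716 varves

Specimen A: adjusted count: 20595 − 16 + 8 = 20587 varves.
A: Extension rate ≈ 1802.3 / 20587 = 0.088 mm/year.
B spans 4199.0 / 0.088 = 47715.91 years ≈ 47716 varves.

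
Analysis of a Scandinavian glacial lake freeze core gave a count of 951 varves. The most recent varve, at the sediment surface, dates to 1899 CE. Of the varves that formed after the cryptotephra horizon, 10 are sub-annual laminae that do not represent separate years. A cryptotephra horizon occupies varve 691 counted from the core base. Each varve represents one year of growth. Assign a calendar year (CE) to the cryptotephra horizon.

1649 CE

951 − 691 = 260 varves lie beyond the cryptotephra horizon toward the sediment surface.
260 − 10 false = 250 true varves after the cryptotephra horizon.
Counting back 250 years from 1899 CE places the cryptotephra horizon in 1899 − 250 = 1649 CE.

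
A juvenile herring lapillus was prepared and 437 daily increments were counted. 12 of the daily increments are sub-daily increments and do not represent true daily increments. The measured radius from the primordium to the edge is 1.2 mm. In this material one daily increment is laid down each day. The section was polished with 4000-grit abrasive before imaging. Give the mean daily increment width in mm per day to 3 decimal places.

0.003 mm per day

Correcting the raw count gives 437 − 12 = 425 true daily increments.
Mean rate = 1.2 mm / 425 days ≈ 0.003 mm per day.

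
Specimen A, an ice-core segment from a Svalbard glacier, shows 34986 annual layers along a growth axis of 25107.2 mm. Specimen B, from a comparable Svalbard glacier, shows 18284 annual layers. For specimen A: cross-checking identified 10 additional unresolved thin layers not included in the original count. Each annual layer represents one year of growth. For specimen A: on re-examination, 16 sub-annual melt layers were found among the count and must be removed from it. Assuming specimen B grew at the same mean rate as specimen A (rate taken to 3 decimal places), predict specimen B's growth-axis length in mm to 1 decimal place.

13127.9 mm

Specimen A: after corrections the count is 34986 − 16 + 10 = 34980 annual layers.
A: Mean rate = 25107.2 mm / 34980 years ≈ 0.718 mm/yr.
B's length ≈ 0.718 × 18284 = 13127.9 mm.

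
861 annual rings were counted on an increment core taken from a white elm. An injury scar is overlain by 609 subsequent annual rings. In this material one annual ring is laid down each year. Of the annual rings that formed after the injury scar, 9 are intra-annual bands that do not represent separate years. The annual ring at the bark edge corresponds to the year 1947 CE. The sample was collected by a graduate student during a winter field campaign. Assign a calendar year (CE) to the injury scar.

609 annual rings formed after the injury scar.
Removing the 9 false annual rings leaves 609 − 9 = 600 true annual rings beyond the injury scar.
Counting back 600 years from 1947 CE places the injury scar in 1947 − 600 = 1347 CE.

1347 CE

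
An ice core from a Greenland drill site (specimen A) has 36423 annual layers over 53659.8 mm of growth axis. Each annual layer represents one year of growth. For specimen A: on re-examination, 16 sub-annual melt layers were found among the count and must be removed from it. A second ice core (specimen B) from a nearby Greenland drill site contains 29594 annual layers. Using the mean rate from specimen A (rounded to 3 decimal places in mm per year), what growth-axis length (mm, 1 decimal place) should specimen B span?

43621.6 mm

Specimen A: correcting the raw count gives 36423 − 16 = 36407 true annual layers.
A: Mean rate = 53659.8 mm / 36407 years ≈ 1.474 mm/yr.
Length of B = 1.474 × 29594 = 43621.6 mm.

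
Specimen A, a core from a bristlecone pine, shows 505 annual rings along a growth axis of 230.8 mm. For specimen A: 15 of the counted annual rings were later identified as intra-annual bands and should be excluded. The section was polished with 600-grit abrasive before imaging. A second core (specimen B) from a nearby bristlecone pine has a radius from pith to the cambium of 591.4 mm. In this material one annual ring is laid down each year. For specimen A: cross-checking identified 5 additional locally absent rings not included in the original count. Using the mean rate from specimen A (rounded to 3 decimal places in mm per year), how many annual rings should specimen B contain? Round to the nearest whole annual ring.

Specimen A: after corrections the count is 505 − 15 + 5 = 495 annual rings.
A: 230.8 mm over 495 years gives 230.8 / 495 ≈ 0.466 mm/year.
Specimen B: 591.4 mm / 0.466 mm per year = 1269.10 years ≈ 1269 annual rings.

1269 annual rings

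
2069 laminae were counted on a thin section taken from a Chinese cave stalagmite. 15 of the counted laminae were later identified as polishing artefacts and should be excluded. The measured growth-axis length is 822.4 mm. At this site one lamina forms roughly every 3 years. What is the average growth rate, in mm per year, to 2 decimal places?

Correcting the raw count gives 2069 − 15 = 2054 true laminae.
2054 laminae at 3 years each span 2054 × 3 = 6162 years.
822.4 mm over 6162 years gives 822.4 / 6162 ≈ 0.13 mm per year.

0.13 mm per year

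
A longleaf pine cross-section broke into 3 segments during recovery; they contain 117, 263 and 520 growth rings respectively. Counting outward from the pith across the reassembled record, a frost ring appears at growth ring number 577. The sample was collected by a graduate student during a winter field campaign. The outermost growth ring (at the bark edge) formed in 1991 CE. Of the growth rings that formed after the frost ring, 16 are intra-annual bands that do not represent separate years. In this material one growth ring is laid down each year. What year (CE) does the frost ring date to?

Total growth rings = 117 + 263 + 520 = 900.
900 − 577 = 323 growth rings lie beyond the frost ring toward the bark edge.
Excluding 16 false growth rings: 323 − 16 = 307.
Counting back 307 years from 1991 CE places the frost ring in 1991 − 307 = 1684 CE.

1684 CE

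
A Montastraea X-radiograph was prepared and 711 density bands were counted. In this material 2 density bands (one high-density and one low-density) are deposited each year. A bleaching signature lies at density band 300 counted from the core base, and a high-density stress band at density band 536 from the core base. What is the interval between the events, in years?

118 years

The two markers are separated by 536 − 300 = 236 density bands.
236 density bands at 2 per year is 236 / 2 = 118 years.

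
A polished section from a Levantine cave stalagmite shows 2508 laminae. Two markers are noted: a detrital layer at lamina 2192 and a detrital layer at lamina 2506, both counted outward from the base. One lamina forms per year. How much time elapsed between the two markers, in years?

314 years

Separation: 2506 − 2192 = 314 laminae.
One lamina per year makes the interval 314 years.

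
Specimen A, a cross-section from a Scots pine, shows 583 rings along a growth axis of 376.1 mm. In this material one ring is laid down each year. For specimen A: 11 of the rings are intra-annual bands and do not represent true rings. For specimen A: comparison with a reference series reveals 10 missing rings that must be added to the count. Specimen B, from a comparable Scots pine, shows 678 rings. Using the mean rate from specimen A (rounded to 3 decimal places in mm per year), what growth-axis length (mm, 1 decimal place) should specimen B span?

438.0 mm

Specimen A: after corrections the count is 583 − 11 + 10 = 582 rings.
A: Extension rate ≈ 376.1 / 582 = 0.646 mm per year.
For B, 0.646 mm/year × 678 years = 438.0 mm.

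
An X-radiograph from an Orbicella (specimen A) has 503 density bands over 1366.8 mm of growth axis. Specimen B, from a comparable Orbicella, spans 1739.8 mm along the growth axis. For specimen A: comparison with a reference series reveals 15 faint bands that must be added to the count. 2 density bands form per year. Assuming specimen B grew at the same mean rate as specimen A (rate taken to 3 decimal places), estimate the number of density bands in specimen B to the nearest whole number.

659 density bands

Specimen A: true density band count = 503 + 15 = 518.
Specimen A: 518 density bands at 2 per year is 518 / 2 = 259 years.
A: Extension rate ≈ 1366.8 / 259 = 5.277 mm per year.
Specimen B: 1739.8 mm / 5.277 mm per year = 329.69 years; at 2 density bands per year that is 329.69 × 2 ≈ 659 density bands.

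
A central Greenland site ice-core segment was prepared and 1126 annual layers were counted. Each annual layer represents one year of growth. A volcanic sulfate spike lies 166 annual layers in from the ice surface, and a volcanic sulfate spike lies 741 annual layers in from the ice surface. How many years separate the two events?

Separation: 741 − 166 = 575 annual layers.
That is 575 years at one annual layer per year.

575 years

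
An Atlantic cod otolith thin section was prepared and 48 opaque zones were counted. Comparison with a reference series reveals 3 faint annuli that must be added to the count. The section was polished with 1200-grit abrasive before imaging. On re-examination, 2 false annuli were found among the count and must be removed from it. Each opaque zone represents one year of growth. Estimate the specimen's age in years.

True opaque zone count = 48 − 2 + 3 = 49.
With a one-to-one opaque zone periodicity this is 49 years.

49 years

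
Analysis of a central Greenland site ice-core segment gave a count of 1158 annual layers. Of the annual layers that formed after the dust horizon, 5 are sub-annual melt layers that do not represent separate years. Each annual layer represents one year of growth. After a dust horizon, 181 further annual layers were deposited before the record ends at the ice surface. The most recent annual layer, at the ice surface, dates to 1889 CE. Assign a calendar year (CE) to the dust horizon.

There are 181 annual layers younger than the dust horizon.
Removing the 5 false annual layers leaves 181 − 5 = 176 true annual layers beyond the dust horizon.
1889 − 176 = 1713 CE.

1713 CE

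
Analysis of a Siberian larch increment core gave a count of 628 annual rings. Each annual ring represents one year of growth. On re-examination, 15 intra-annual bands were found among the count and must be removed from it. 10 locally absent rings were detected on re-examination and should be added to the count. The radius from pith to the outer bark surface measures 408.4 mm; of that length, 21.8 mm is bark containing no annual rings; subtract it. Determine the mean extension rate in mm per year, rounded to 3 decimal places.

Correcting the raw count gives 628 − 15 + 10 = 623 true annual rings.
The growth record spans 408.4 − 21.8 = 386.6 mm.
386.6 mm over 623 years gives 386.6 / 623 ≈ 0.621 mm per year.

0.621 mm per year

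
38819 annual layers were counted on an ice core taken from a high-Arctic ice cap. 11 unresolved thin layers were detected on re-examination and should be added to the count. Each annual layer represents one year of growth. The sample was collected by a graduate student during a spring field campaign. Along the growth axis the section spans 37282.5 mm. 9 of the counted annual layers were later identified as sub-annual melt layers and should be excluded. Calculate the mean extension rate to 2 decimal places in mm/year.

0.96 mm/year

After corrections the count is 38819 − 9 + 11 = 38821 annual layers.
Extension rate ≈ 37282.5 / 38821 = 0.96 mm/year.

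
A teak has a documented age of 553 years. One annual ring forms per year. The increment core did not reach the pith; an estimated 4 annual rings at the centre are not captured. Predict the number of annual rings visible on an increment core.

One annual ring per year gives 553 annual rings over 553 years.
553 − 4 missed = 549 annual rings expected in the prepared section.

549 annual rings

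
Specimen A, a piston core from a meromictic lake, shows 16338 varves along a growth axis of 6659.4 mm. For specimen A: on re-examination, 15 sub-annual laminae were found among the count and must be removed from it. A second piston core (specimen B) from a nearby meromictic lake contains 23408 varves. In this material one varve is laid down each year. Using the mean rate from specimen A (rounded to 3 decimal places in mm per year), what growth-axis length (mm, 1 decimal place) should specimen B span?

9550.5 mm

Specimen A: true varve count = 16338 − 15 = 16323.
A: 6659.4 mm over 16323 years gives 6659.4 / 16323 ≈ 0.408 mm per year.
For B, 0.408 mm/year × 23408 years = 9550.5 mm.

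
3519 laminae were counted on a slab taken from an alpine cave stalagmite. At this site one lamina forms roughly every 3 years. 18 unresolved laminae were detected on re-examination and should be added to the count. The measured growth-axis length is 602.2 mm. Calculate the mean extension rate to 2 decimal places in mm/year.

0.06 mm/year

Adjusted count: 3519 + 18 = 3537 laminae.
Multiplying by 3 years per lamina: 3537 × 3 = 10611 years.
602.2 mm over 10611 years gives 602.2 / 10611 ≈ 0.06 mm/year.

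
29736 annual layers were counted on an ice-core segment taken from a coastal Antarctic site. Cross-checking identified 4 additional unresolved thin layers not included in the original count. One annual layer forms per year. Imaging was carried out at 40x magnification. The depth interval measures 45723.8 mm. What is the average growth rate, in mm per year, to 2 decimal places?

After corrections the count is 29736 + 4 = 29740 annual layers.
45723.8 mm over 29740 years gives 45723.8 / 29740 ≈ 1.54 mm per year.

1.54 mm per year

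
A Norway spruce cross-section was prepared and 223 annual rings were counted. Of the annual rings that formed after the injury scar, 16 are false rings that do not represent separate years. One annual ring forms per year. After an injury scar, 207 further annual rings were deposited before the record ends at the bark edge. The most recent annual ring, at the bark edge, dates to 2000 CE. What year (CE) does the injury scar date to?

There are 207 annual rings younger than the injury scar.
Removing the 16 false annual rings leaves 207 − 16 = 191 true annual rings beyond the injury scar.
The annual ring at the bark edge is 2000 CE, so the injury scar dates to 2000 − 191 = 1809 CE.

1809 CE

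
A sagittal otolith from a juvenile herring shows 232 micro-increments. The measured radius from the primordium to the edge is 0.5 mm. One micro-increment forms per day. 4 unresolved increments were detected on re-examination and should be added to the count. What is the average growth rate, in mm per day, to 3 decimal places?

0.002 mm per day

True micro-increment count = 232 + 4 = 236.
0.5 mm over 236 days gives 0.5 / 236 ≈ 0.002 mm per day.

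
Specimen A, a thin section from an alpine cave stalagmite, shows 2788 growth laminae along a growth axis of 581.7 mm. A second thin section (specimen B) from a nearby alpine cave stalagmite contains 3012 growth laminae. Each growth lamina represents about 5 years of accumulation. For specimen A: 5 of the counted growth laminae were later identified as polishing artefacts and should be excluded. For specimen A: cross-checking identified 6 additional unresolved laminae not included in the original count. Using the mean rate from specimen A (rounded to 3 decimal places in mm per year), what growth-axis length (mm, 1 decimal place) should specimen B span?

632.5 mm

Specimen A: after corrections the count is 2788 − 5 + 6 = 2789 growth laminae.
Specimen A: 2789 growth laminae at 5 years each span 2789 × 5 = 13945 years.
A: Extension rate ≈ 581.7 / 13945 = 0.042 mm/year.
Specimen B: multiplying by 5 years per growth lamina: 3012 × 5 = 15060 years. For B, 0.042 mm/year × 15060 years = 632.5 mm.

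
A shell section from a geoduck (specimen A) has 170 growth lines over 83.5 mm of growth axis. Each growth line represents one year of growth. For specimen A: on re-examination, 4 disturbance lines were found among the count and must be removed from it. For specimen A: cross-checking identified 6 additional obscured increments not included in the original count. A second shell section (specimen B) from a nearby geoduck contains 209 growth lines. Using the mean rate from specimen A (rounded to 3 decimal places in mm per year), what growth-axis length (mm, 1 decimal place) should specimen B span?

101.4 mm

Specimen A: adjusted count: 170 − 4 + 6 = 172 growth lines.
A: Mean rate = 83.5 mm / 172 years ≈ 0.485 mm per year.
B's length ≈ 0.485 × 209 = 101.4 mm.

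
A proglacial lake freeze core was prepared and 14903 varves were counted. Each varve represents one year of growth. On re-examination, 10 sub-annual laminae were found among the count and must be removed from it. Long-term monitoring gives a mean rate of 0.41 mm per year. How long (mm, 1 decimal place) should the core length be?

After corrections the count is 14903 − 10 = 14893 varves.
Length ≈ 0.41 × 14893 = 6106.1 mm.

6106.1 mm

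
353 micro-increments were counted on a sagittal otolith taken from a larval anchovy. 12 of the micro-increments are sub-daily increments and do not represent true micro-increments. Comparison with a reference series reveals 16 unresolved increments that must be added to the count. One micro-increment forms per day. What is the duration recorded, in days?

True micro-increment count = 353 − 12 + 16 = 357.
At one micro-increment per day, that is 357 days.

357 days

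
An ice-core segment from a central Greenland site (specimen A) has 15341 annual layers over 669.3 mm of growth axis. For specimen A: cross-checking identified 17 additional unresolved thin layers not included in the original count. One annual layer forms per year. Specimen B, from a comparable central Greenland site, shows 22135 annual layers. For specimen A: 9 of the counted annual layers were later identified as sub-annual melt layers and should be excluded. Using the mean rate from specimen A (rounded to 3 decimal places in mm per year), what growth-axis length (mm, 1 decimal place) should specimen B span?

973.9 mm

Specimen A: after corrections the count is 15341 − 9 + 17 = 15349 annual layers.
A: Extension rate ≈ 669.3 / 15349 = 0.044 mm/year.
For B, 0.044 mm/year × 22135 years = 973.9 mm.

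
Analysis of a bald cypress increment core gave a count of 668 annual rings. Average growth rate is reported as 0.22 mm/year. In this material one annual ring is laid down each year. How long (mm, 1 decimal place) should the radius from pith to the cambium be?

668 years of growth are recorded.
668 years at 0.22 mm/year gives 0.22 × 668 = 147.0 mm.

147.0 mm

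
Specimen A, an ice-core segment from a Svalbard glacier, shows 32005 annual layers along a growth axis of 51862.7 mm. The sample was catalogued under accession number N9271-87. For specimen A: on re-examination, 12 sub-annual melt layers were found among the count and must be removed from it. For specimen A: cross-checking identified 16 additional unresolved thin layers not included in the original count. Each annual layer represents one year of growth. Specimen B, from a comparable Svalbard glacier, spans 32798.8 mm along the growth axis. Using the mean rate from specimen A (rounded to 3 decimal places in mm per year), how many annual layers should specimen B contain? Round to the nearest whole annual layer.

20246 annual layers

Specimen A: after corrections the count is 32005 − 12 + 16 = 32009 annual layers.
A: 51862.7 mm over 32009 years gives 51862.7 / 32009 ≈ 1.620 mm/year.
Specimen B: 32798.8 mm / 1.620 mm per year = 20246.17 years ≈ 20246 annual layers.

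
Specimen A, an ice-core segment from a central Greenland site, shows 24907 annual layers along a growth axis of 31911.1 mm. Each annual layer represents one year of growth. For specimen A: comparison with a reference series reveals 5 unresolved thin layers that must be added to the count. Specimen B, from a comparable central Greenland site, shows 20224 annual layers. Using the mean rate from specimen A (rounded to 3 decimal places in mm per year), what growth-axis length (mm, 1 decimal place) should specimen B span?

25906.9 mm

Specimen A: true annual layer count = 24907 + 5 = 24912.
A: Mean rate = 31911.1 mm / 24912 years ≈ 1.281 mm/yr.
B's length ≈ 1.281 × 20224 = 25906.9 mm.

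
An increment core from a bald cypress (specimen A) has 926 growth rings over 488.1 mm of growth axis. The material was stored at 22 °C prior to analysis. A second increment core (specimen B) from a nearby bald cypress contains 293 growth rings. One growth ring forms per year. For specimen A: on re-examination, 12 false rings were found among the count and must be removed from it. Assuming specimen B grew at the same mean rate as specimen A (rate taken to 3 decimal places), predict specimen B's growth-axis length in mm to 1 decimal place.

156.5 mm

Specimen A: adjusted count: 926 − 12 = 914 growth rings.
A: Extension rate ≈ 488.1 / 914 = 0.534 mm/yr.
Length of B = 0.534 × 293 = 156.5 mm.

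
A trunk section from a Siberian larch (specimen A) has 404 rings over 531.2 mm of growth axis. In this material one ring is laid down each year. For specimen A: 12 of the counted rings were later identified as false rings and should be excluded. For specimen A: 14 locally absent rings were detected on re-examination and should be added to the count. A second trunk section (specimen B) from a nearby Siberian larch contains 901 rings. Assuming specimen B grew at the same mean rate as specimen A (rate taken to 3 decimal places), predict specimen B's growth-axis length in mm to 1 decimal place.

1178.5 mm

Specimen A: after corrections the count is 404 − 12 + 14 = 406 rings.
A: 531.2 mm over 406 years gives 531.2 / 406 ≈ 1.308 mm per year.
B's length ≈ 1.308 × 901 = 1178.5 mm.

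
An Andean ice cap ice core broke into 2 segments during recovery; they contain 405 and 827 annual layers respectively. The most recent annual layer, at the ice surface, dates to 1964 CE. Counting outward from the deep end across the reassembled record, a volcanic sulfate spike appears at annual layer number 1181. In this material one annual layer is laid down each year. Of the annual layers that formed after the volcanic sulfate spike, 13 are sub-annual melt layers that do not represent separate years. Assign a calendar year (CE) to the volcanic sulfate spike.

1926 CE

Total annual layers = 405 + 827 = 1232.
1232 − 1181 = 51 annual layers lie beyond the volcanic sulfate spike toward the ice surface.
Removing the 13 false annual layers leaves 51 − 13 = 38 true annual layers beyond the volcanic sulfate spike.
1964 − 38 = 1926 CE.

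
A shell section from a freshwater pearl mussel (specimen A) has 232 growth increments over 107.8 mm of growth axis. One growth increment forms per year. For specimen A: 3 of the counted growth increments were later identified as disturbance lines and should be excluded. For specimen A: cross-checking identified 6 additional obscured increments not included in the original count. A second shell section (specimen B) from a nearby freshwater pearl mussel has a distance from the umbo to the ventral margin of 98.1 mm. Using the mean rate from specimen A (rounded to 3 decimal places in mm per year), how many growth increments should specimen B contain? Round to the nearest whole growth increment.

Specimen A: correcting the raw count gives 232 − 3 + 6 = 235 true growth increments.
A: Mean rate = 107.8 mm / 235 years ≈ 0.459 mm/year.
Specimen B: 98.1 mm / 0.459 mm per year = 213.73 years ≈ 214 growth increments.

214 growth increments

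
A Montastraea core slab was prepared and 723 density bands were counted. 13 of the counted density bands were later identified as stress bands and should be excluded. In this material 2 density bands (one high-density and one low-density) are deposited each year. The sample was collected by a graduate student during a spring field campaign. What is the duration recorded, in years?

355 years

True density band count = 723 − 13 = 710.
710 density bands at 2 per year is 710 / 2 = 355 years.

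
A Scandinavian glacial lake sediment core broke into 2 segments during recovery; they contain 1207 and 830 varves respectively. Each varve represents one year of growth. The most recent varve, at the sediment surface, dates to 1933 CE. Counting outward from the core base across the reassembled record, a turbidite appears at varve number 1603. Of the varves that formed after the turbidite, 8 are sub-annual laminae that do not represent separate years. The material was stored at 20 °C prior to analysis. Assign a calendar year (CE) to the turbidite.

1507 CE

Total varves = 1207 + 830 = 2037.
The turbidite sits at varve 1603 from the core base, so 2037 − 1603 = 434 varves formed after it.
Removing the 8 false varves leaves 434 − 8 = 426 true varves beyond the turbidite.
1933 − 426 = 1507 CE.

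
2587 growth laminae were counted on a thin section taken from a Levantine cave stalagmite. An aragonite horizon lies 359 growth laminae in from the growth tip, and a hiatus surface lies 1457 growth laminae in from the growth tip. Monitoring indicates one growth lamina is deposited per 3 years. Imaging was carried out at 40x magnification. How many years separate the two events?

3294 years

1457 − 359 = 1098 growth laminae lie between the two events.
Multiplying by 3 years per growth lamina: 1098 × 3 = 3294 years.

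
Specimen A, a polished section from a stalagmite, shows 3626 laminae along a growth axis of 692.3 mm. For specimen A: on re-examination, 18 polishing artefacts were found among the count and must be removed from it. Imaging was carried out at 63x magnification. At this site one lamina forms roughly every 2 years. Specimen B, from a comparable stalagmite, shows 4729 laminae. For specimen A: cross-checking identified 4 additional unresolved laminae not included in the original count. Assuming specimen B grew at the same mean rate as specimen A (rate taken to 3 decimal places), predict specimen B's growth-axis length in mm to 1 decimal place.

Specimen A: true lamina count = 3626 − 18 + 4 = 3612.
Specimen A: 3612 laminae at 2 years each span 3612 × 2 = 7224 years.
A: Extension rate ≈ 692.3 / 7224 = 0.096 mm/yr.
Specimen B: multiplying by 2 years per lamina: 4729 × 2 = 9458 years. B's length ≈ 0.096 × 9458 = 908.0 mm.

908.0 mm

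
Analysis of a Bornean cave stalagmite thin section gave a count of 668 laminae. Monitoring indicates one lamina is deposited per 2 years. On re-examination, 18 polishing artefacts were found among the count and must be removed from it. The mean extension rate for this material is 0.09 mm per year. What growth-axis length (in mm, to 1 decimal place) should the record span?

117.0 mm

After corrections the count is 668 − 18 = 650 laminae.
Multiplying by 2 years per lamina: 650 × 2 = 1300 years.
Length ≈ 0.09 × 1300 = 117.0 mm.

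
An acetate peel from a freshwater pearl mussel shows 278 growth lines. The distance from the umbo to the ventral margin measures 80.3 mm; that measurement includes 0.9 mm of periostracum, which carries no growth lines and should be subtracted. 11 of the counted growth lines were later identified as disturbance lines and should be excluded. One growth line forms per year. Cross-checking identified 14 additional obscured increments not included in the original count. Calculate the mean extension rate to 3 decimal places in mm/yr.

0.283 mm/yr

Correcting the raw count gives 278 − 11 + 14 = 281 true growth lines.
Removing the 0.9 mm offcut leaves 80.3 − 0.9 = 79.4 mm.
Extension rate ≈ 79.4 / 281 = 0.283 mm/yr.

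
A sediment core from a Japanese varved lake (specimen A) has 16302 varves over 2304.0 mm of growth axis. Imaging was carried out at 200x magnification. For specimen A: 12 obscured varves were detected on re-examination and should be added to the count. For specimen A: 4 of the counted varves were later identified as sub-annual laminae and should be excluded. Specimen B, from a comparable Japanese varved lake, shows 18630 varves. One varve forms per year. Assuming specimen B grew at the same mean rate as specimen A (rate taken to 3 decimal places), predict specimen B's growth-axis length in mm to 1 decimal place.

Specimen A: true varve count = 16302 − 4 + 12 = 16310.
A: Mean rate = 2304.0 mm / 16310 years ≈ 0.141 mm/year.
For B, 0.141 mm/year × 18630 years = 2626.8 mm.

2626.8 mm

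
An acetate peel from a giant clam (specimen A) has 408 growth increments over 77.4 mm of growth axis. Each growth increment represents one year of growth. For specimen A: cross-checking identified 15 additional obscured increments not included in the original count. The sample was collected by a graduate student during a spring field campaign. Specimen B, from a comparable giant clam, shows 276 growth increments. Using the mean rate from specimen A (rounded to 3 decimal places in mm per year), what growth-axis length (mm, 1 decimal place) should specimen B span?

Specimen A: true growth increment count = 408 + 15 = 423.
A: Extension rate ≈ 77.4 / 423 = 0.183 mm/year.
B's length ≈ 0.183 × 276 = 50.5 mm.

50.5 mm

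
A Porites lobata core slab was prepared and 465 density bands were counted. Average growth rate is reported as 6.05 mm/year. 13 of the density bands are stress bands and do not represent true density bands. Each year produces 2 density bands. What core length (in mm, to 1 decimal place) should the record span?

Adjusted count: 465 − 13 = 452 density bands.
452 density bands at 2 per year is 452 / 2 = 226 years.
226 years at 6.05 mm/year gives 6.05 × 226 = 1367.3 mm.

1367.3 mm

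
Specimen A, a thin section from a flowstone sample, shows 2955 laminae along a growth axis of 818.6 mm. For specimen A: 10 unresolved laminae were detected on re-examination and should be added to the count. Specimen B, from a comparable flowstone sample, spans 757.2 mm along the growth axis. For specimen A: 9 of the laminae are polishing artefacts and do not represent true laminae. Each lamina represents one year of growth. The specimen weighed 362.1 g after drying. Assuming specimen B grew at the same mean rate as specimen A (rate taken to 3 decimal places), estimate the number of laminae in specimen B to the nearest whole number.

Specimen A: correcting the raw count gives 2955 − 9 + 10 = 2956 true laminae.
A: Extension rate ≈ 818.6 / 2956 = 0.277 mm/yr.
Specimen B: 757.2 mm / 0.277 mm per year = 2733.57 years ≈ 2734 laminae.

2734 laminae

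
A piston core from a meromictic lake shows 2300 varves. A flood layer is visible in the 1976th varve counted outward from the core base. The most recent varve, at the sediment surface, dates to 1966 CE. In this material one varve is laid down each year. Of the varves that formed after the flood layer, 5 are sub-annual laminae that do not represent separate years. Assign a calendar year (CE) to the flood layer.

2300 − 1976 = 324 varves lie beyond the flood layer toward the sediment surface.
324 − 5 false = 319 true varves after the flood layer.
Counting back 319 years from 1966 CE places the flood layer in 1966 − 319 = 1647 CE.

1647 CE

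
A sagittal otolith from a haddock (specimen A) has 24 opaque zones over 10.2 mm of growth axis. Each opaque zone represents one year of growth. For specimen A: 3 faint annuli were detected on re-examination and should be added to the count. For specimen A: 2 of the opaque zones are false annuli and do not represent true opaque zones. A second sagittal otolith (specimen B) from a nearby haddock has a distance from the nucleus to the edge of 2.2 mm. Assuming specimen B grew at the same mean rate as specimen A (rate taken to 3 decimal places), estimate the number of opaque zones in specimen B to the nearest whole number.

5 opaque zones

Specimen A: correcting the raw count gives 24 − 2 + 3 = 25 true opaque zones.
A: 10.2 mm over 25 years gives 10.2 / 25 ≈ 0.408 mm/yr.
Specimen B: 2.2 mm / 0.408 mm per year = 5.39 years ≈ 5 opaque zones.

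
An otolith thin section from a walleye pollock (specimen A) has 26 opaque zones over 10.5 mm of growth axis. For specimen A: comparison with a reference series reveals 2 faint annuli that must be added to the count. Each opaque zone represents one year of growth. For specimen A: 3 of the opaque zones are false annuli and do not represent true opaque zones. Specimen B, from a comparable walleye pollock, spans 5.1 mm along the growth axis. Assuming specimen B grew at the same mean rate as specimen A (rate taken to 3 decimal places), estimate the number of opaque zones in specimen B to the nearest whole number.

Specimen A: correcting the raw count gives 26 − 3 + 2 = 25 true opaque zones.
A: Extension rate ≈ 10.5 / 25 = 0.420 mm/year.
B spans 5.1 / 0.420 = 12.14 years ≈ 12 opaque zones.

12 opaque zones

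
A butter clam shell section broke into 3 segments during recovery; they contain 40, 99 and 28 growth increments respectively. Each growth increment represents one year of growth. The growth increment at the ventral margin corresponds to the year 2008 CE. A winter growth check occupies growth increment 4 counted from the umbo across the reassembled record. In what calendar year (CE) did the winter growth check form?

Total growth increments = 40 + 99 + 28 = 167.
The winter growth check sits at growth increment 4 from the umbo, so 167 − 4 = 163 growth increments formed after it.
The growth increment at the ventral margin is 2008 CE, so the winter growth check dates to 2008 − 163 = 1845 CE.

1845 CE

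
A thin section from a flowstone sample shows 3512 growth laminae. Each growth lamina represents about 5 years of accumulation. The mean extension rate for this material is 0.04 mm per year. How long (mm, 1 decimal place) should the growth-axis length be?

Multiplying by 5 years per growth lamina: 3512 × 5 = 17560 years.
Length ≈ 0.04 × 17560 = 702.4 mm.

702.4 mm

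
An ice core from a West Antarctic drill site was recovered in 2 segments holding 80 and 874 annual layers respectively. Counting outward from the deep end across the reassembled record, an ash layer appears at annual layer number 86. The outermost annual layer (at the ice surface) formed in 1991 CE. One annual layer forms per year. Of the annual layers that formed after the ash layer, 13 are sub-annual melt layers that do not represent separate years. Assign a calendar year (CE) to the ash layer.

1136 CE

Total annual layers = 80 + 874 = 954.
954 − 86 = 868 annual layers lie beyond the ash layer toward the ice surface.
Removing the 13 false annual layers leaves 868 − 13 = 855 true annual layers beyond the ash layer.
Counting back 855 years from 1991 CE places the ash layer in 1991 − 855 = 1136 CE.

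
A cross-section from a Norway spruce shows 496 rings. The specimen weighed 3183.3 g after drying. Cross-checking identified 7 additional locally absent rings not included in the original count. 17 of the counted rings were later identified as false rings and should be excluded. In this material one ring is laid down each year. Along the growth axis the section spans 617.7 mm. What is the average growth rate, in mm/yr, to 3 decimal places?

1.271 mm/yr

After corrections the count is 496 − 17 + 7 = 486 rings.
Extension rate ≈ 617.7 / 486 = 1.271 mm/yr.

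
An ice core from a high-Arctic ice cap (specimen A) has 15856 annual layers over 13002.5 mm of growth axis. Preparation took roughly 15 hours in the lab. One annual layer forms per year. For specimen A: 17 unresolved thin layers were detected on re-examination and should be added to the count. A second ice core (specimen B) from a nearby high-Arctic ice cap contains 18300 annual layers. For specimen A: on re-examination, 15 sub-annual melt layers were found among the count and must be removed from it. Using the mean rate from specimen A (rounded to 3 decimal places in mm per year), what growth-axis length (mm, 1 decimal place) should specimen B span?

15006.0 mm

Specimen A: after corrections the count is 15856 − 15 + 17 = 15858 annual layers.
A: Mean rate = 13002.5 mm / 15858 years ≈ 0.820 mm per year.
For B, 0.820 mm/year × 18300 years = 15006.0 mm.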